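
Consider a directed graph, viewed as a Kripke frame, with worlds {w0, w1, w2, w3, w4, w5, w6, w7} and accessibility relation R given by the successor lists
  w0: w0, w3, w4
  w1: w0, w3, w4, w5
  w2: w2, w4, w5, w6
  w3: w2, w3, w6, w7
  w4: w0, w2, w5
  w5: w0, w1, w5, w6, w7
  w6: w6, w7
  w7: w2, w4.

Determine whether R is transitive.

Transitive: no — w0 R w3 and w3 R w2, but not w0 R w2.

No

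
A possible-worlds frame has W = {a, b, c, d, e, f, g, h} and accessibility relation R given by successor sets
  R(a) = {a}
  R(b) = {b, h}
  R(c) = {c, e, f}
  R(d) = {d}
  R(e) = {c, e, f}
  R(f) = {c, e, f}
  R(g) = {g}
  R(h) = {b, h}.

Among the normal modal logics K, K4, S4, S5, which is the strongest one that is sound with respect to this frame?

S5

Transitive (axiom 4): yes — every two-step R-path is closed by a direct edge.
Reflexive (axiom T): yes — every world is R-related to itself.
Euclidean (axiom 5): yes — any two successors of a common world are R-related.
So F validates K, K4, S4, S5. The strongest is S5.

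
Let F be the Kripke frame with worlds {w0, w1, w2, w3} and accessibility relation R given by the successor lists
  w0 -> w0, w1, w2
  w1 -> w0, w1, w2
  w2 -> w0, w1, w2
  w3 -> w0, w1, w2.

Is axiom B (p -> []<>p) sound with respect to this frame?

The schema B characterises exactly the symmetric frames.
Symmetric: no — w3 R w0 but not w0 R w3.

No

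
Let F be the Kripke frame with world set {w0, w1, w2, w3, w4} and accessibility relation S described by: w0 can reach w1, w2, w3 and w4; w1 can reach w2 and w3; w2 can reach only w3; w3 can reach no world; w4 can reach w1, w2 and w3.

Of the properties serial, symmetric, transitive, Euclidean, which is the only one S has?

Serial: no — w3 has no S-successor.
Symmetric: no — w0 S w1 but not w1 S w0.
Transitive: yes — every two-step S-path is closed by a direct edge.
Euclidean: no — w0 S w1 and w0 S w4, but not w1 S w4.
Only transitive holds.

transitive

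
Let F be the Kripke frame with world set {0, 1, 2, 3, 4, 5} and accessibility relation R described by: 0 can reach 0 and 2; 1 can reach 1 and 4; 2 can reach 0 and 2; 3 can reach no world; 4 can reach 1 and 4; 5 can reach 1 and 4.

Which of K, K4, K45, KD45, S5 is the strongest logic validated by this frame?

Transitive (axiom 4): yes — every two-step R-path is closed by a direct edge.
Euclidean (axiom 5): yes — any two successors of a common world are R-related.
Serial (axiom D): no — 3 has no R-successor.
Reflexive (axiom T): no — 3 is not related to itself.
So F validates K, K4, K45; KD45 would additionally require R to be serial. The strongest is K45.

K45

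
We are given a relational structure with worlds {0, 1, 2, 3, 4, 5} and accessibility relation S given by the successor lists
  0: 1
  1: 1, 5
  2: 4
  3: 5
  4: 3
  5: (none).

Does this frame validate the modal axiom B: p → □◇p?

No

Axiom B corresponds to the accessibility relation being symmetric.
Symmetric: no — 0 S 1 but not 1 S 0.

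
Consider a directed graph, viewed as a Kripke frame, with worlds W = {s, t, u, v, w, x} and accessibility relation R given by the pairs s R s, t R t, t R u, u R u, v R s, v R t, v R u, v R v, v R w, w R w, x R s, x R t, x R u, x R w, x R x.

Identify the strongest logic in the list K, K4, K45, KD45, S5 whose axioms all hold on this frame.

K4

Transitive (axiom 4): yes — every two-step R-path is closed by a direct edge.
Euclidean (axiom 5): no — v R s and v R t, but not s R t.
Serial (axiom D): yes — every world has a successor (e.g. s R s).
Reflexive (axiom T): yes — every world is R-related to itself.
So F validates K, K4; K45 would additionally require R to be Euclidean. The strongest is K4.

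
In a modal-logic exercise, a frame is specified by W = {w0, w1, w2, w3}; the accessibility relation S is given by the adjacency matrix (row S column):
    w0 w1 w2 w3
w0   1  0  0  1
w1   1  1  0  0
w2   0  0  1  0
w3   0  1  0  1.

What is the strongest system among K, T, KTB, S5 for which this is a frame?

Reflexive (axiom T): yes — every world is S-related to itself.
Symmetric (axiom B): no — w0 S w3 but not w3 S w0.
Euclidean (axiom 5): no — w0 S w3 and w0 S w0, but not w3 S w0.
So F validates K, T; KTB would additionally require S to be symmetric. The strongest is T.

T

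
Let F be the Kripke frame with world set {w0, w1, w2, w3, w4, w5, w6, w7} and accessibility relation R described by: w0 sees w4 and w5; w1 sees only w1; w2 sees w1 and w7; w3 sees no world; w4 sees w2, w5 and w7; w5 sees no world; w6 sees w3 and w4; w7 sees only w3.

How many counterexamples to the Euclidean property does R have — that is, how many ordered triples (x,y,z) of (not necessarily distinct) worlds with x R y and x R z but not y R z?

Enumerating: (w0,w4,w4), (w0,w5,w4), (w0,w5,w5), (w2,w1,w7), (w2,w7,w1), (w2,w7,w7), (w4,w2,w2), (w4,w2,w5), (w4,w5,w2), (w4,w5,w5), (w4,w5,w7), (w4,w7,w2), … and 7 more.
Total: 19.

19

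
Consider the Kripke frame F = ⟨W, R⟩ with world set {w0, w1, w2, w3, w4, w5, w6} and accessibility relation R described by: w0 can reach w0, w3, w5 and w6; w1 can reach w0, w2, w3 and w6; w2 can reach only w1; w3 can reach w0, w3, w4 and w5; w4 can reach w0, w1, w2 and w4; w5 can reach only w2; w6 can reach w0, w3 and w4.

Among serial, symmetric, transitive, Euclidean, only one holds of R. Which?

Serial: yes — every world has a successor (e.g. w0 R w0).
Symmetric: no — w0 R w5 but not w5 R w0.
Transitive: no — w0 R w3 and w3 R w4, but not w0 R w4.
Euclidean: no — w0 R w3 and w0 R w6, but not w3 R w6.
Only serial holds.

serial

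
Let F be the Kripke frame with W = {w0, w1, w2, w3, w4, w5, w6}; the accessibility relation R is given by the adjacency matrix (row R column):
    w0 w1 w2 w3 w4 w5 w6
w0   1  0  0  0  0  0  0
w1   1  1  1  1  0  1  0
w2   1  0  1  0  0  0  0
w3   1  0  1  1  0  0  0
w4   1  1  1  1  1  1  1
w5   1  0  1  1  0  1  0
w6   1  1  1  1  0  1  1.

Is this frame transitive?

Transitive: yes — every two-step R-path is closed by a direct edge.

Yes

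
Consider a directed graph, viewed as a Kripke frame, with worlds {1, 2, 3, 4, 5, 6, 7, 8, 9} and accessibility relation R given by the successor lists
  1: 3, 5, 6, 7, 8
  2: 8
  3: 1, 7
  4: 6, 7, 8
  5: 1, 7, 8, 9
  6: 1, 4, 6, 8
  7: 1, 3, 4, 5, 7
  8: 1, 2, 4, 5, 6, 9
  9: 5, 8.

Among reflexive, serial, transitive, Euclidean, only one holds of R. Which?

serial

Reflexive: no — 1 is not related to itself.
Serial: yes — every world has a successor (e.g. 1 R 3).
Transitive: no — 1 R 5 and 5 R 9, but not 1 R 9.
Euclidean: no — 1 R 3 and 1 R 5, but not 3 R 5.
Only serial holds.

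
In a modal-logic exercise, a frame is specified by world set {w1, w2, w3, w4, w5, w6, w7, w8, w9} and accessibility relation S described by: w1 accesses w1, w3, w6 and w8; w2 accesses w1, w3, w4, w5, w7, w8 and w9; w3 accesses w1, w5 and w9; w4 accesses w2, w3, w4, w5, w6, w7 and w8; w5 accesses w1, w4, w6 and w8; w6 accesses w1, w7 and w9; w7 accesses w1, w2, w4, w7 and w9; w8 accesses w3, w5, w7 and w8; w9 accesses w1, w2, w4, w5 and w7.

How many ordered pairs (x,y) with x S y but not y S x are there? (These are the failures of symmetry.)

Enumerating: (w1,w8), (w2,w1), (w2,w3), (w2,w5), (w2,w8), (w3,w5), (w3,w9), (w4,w3), (w4,w6), (w4,w8), (w5,w1), (w5,w6), … and 8 more.
Total: 20.

20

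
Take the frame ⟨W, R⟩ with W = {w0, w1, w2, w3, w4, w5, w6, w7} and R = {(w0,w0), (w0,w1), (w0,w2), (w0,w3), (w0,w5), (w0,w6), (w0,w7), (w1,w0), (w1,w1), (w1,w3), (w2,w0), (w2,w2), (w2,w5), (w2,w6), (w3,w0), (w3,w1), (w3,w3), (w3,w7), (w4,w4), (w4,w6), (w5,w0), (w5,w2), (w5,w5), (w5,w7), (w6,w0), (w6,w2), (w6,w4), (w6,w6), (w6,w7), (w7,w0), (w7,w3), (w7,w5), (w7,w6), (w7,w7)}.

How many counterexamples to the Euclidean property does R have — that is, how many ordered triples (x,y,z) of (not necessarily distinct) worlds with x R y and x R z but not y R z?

Enumerating: (w0,w1,w2), (w0,w1,w5), (w0,w1,w6), (w0,w1,w7), (w0,w2,w1), (w0,w2,w3), (w0,w2,w7), (w0,w3,w2), (w0,w3,w5), (w0,w3,w6), (w0,w5,w1), (w0,w5,w3), … and 26 more.
Total: 38.

38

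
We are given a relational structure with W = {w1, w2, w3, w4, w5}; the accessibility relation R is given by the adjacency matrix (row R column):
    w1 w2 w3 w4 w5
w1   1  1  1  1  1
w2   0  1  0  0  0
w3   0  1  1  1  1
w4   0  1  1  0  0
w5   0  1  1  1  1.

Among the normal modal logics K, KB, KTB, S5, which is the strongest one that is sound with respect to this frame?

Symmetric (axiom B): no — w1 R w2 but not w2 R w1.
Reflexive (axiom T): no — w4 is not related to itself.
Euclidean (axiom 5): no — w1 R w2 and w1 R w3, but not w2 R w3.
So F validates K; KB would additionally require R to be symmetric. The strongest is K.

K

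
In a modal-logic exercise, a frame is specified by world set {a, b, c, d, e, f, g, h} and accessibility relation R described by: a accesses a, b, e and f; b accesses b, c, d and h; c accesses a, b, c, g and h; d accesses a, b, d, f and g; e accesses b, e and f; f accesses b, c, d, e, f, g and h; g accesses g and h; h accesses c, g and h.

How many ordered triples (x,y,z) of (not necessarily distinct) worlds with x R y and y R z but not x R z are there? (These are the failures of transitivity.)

35

Enumerating: (a,b,c), (a,b,d), (a,b,h), (a,f,c), (a,f,d), (a,f,g), (a,f,h), (b,c,a), (b,c,g), (b,d,a), (b,d,f), (b,d,g), … and 23 more.
Total: 35.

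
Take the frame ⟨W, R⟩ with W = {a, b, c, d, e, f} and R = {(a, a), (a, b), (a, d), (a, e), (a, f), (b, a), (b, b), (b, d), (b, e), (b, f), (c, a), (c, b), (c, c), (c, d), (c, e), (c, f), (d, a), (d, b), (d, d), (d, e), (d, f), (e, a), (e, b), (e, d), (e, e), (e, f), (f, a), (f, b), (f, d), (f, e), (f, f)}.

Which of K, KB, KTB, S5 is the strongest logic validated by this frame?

Symmetric (axiom B): no — c R a but not a R c.
Reflexive (axiom T): yes — every world is R-related to itself.
Euclidean (axiom 5): no — c R a and c R c, but not a R c.
So F validates K; KB would additionally require R to be symmetric. The strongest is K.

K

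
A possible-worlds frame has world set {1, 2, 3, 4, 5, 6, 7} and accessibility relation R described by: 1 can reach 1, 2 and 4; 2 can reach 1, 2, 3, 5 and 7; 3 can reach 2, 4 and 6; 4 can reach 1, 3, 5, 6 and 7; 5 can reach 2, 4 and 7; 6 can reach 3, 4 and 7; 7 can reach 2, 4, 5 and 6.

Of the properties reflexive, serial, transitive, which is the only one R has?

Reflexive: no — 3 is not related to itself.
Serial: yes — every world has a successor (e.g. 1 R 1).
Transitive: no — 1 R 2 and 2 R 3, but not 1 R 3.
Only serial holds.

serial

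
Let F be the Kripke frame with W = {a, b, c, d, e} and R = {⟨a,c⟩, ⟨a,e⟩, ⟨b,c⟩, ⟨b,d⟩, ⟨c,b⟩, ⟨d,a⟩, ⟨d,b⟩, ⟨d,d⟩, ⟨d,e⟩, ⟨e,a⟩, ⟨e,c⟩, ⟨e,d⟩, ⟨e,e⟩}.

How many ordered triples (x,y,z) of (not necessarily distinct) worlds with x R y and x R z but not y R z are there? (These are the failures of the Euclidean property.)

Enumerating: (a,c,c), (a,c,e), (b,c,c), (b,c,d), (b,d,c), (c,b,b), (d,a,a), (d,a,b), (d,a,d), (d,b,a), (d,b,b), (d,b,e), … and 8 more.
Total: 20.

20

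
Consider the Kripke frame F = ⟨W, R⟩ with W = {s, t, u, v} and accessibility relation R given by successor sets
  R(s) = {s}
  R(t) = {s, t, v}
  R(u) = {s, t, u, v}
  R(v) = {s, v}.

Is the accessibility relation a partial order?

Yes

Reflexive: yes — every world is R-related to itself.
Transitive: yes — every two-step R-path is closed by a direct edge.
Antisymmetric: yes — no distinct pair is related both ways.
So R is a partial order.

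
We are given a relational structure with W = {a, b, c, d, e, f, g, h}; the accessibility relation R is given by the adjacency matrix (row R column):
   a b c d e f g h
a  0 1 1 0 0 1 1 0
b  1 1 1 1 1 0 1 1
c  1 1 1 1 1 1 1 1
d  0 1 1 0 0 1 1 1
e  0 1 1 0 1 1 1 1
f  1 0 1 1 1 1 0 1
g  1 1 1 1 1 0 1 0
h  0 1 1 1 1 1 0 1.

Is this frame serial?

Yes

Serial: yes — every world has a successor (e.g. a R b).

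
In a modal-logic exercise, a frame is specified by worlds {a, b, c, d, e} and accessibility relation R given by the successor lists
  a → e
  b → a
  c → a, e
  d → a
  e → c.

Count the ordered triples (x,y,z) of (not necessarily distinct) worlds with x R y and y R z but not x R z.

6

Enumerating: (a,e,c), (b,a,e), (c,e,c), (d,a,e), (e,c,a), (e,c,e).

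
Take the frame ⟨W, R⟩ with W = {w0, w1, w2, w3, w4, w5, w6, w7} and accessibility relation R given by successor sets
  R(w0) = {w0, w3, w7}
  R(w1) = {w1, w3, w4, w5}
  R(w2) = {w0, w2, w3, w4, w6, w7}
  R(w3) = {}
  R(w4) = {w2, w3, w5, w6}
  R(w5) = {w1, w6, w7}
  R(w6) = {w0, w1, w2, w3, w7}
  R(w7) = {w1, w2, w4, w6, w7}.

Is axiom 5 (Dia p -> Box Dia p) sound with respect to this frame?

No

By correspondence theory, 5 is valid on a frame iff R is Euclidean.
Euclidean: no — w0 R w3 and w0 R w7, but not w3 R w7.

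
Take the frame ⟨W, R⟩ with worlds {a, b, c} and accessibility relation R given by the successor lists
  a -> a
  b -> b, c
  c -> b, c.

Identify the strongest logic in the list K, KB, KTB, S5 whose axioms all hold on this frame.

S5

Symmetric (axiom B): yes — every pair in R has its reverse in R.
Reflexive (axiom T): yes — every world is R-related to itself.
Euclidean (axiom 5): yes — any two successors of a common world are R-related.
So F validates K, KB, KTB, S5. The strongest is S5.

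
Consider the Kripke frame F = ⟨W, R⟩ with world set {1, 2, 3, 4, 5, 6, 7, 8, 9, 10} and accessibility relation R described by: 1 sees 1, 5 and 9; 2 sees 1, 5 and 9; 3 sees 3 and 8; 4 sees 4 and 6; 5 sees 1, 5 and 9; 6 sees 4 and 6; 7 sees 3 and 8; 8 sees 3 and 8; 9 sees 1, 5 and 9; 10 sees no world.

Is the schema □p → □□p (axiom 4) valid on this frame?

Axiom 4 corresponds to the accessibility relation being transitive.
Transitive: yes — every two-step R-path is closed by a direct edge.

Yes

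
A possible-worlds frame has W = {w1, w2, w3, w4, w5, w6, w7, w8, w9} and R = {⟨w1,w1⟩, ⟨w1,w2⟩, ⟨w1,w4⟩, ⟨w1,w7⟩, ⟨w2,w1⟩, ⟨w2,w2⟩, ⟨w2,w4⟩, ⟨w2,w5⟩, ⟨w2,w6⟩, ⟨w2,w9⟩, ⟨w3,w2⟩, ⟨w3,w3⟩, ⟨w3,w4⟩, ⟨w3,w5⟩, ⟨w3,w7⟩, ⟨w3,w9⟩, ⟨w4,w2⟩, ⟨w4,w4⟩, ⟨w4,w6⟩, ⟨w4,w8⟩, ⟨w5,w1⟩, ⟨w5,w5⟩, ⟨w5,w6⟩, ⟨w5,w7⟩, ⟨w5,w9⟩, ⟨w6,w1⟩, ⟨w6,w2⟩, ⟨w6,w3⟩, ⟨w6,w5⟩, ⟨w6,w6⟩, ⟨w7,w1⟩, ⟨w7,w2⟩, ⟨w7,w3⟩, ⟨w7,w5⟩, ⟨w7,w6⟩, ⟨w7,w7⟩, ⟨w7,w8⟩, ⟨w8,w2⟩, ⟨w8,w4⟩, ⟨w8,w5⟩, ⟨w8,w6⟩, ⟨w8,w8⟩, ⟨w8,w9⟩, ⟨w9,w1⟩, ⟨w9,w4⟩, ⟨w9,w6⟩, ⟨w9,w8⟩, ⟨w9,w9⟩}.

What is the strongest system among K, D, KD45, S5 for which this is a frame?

Serial (axiom D): yes — every world has a successor (e.g. w1 R w1).
Euclidean (axiom 5): no — w1 R w2 and w1 R w7, but not w2 R w7.
Transitive (axiom 4): no — w1 R w2 and w2 R w5, but not w1 R w5.
Reflexive (axiom T): yes — every world is R-related to itself.
So F validates K, D; KD45 would additionally require R to be Euclidean and transitive. The strongest is D.

D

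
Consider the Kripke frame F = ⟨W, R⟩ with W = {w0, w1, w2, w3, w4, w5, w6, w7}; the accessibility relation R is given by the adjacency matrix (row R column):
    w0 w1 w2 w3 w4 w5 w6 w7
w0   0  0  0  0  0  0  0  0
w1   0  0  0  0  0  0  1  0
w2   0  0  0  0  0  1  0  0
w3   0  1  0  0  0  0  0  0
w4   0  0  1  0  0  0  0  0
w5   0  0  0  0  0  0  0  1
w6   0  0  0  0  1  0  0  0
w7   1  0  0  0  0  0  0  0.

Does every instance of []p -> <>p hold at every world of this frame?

The schema D characterises exactly the serial frames.
Serial: no — w0 has no R-successor.

No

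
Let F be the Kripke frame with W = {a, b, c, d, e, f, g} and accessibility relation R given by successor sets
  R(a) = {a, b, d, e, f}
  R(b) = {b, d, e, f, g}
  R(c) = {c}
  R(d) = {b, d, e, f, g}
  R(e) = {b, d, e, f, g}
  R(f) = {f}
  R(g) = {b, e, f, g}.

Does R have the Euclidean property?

Euclidean: no — a R f and a R b, but not f R b.

No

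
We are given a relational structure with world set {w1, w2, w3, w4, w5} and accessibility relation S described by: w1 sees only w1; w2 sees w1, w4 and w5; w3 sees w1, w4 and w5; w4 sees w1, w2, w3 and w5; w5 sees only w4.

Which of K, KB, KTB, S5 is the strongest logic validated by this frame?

Symmetric (axiom B): no — w2 S w1 but not w1 S w2.
Reflexive (axiom T): no — w2 is not related to itself.
Euclidean (axiom 5): no — w2 S w1 and w2 S w4, but not w1 S w4.
So F validates K; KB would additionally require S to be symmetric. The strongest is K.

K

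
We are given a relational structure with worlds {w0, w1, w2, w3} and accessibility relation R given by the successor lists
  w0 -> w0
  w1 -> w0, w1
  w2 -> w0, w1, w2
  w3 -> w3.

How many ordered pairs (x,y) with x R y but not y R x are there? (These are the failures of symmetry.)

3

Enumerating: (w1,w0), (w2,w0), (w2,w1).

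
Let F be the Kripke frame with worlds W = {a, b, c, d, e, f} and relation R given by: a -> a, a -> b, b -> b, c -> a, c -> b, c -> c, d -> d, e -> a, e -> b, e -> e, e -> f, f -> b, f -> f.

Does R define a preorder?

Reflexive: yes — every world is R-related to itself.
Transitive: yes — every two-step R-path is closed by a direct edge.
So R is a preorder.

Yes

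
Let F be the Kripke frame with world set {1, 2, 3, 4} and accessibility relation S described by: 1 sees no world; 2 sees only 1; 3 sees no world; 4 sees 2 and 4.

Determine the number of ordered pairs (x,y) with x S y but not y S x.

Enumerating: (2,1), (4,2).

2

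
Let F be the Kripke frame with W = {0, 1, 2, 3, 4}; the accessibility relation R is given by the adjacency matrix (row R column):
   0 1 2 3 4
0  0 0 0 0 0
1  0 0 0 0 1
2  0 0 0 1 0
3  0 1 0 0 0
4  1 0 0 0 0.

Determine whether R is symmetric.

No

Symmetric: no — 1 R 4 but not 4 R 1.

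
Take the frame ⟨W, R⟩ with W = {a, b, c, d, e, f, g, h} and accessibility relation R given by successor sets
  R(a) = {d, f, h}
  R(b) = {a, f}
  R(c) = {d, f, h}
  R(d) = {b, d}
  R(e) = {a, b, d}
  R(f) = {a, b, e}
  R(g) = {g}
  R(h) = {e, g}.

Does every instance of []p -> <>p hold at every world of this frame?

Yes

By correspondence theory, D is valid on a frame iff R is serial.
Serial: yes — every world has a successor (e.g. a R d).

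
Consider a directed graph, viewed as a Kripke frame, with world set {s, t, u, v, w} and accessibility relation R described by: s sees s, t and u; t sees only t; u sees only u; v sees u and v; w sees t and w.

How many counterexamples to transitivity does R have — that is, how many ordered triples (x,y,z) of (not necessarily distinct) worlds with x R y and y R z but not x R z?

R is transitive; there are no such tuples.

0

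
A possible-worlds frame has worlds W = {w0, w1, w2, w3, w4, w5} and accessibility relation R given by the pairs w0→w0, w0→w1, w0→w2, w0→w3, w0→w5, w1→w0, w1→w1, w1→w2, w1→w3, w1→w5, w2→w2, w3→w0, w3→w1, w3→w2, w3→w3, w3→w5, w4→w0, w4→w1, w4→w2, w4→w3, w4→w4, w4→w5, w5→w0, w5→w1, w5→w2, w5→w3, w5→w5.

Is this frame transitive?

Transitive: yes — every two-step R-path is closed by a direct edge.

Yes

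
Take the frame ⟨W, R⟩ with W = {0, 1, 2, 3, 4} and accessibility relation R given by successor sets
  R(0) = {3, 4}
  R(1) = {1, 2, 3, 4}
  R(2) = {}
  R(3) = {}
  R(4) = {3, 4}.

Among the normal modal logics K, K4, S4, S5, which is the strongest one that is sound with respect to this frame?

Transitive (axiom 4): yes — every two-step R-path is closed by a direct edge.
Reflexive (axiom T): no — 0 is not related to itself.
Euclidean (axiom 5): no — 0 R 3 and 0 R 4, but not 3 R 4.
So F validates K, K4; S4 would additionally require R to be reflexive. The strongest is K4.

K4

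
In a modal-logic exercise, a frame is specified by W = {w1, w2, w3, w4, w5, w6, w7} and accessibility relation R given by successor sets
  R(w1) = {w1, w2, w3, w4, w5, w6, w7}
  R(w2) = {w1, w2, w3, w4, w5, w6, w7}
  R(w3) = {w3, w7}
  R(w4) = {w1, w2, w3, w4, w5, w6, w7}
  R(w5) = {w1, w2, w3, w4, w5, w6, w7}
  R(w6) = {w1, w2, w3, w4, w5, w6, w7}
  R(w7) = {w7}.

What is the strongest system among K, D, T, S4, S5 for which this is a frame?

Serial (axiom D): yes — every world has a successor (e.g. w1 R w1).
Reflexive (axiom T): yes — every world is R-related to itself.
Transitive (axiom 4): yes — every two-step R-path is closed by a direct edge.
Euclidean (axiom 5): no — w1 R w3 and w1 R w2, but not w3 R w2.
So F validates K, D, T, S4; S5 would additionally require R to be Euclidean. The strongest is S4.

S4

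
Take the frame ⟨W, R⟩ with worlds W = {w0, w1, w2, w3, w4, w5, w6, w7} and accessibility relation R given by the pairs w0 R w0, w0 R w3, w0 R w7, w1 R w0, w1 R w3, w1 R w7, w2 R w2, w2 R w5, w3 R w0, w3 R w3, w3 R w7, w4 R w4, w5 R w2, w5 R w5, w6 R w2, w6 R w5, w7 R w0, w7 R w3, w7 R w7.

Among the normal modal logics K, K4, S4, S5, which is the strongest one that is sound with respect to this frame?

Transitive (axiom 4): yes — every two-step R-path is closed by a direct edge.
Reflexive (axiom T): no — w1 is not related to itself.
Euclidean (axiom 5): yes — any two successors of a common world are R-related.
So F validates K, K4; S4 would additionally require R to be reflexive. The strongest is K4.

K4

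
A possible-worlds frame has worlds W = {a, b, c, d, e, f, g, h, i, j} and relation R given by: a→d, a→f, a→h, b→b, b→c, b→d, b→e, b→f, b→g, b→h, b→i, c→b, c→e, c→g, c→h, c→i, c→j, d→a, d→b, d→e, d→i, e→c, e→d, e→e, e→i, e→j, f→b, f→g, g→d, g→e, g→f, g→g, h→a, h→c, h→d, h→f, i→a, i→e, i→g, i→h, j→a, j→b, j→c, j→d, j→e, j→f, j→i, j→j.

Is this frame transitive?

Transitive: no — a R d and d R b, but not a R b.

No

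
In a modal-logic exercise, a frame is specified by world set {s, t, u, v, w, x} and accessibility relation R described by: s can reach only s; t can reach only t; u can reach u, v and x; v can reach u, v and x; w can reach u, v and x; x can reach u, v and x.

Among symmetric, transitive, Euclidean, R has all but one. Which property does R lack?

Symmetric: no — w R u but not u R w.
Transitive: yes — every two-step R-path is closed by a direct edge.
Euclidean: yes — any two successors of a common world are R-related.
Only symmetric fails.

symmetric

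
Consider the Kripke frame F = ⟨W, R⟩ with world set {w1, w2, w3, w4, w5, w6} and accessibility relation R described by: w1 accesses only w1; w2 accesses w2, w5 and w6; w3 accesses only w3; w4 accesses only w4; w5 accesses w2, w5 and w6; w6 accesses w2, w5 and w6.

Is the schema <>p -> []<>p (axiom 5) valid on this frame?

Axiom 5 corresponds to the accessibility relation being Euclidean.
Euclidean: yes — any two successors of a common world are R-related.

Yes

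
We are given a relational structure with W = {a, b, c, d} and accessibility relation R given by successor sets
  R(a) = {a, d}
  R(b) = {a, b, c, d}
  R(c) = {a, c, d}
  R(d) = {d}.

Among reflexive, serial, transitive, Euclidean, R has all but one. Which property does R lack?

Reflexive: yes — every world is R-related to itself.
Serial: yes — every world has a successor (e.g. a R a).
Transitive: yes — every two-step R-path is closed by a direct edge.
Euclidean: no — b R a and b R c, but not a R c.
Only Euclidean fails.

Euclidean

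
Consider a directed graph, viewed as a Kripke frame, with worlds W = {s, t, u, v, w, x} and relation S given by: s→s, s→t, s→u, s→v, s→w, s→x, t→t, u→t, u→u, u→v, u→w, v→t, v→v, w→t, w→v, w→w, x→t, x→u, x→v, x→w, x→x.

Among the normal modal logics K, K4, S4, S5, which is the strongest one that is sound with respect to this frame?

Transitive (axiom 4): yes — every two-step S-path is closed by a direct edge.
Reflexive (axiom T): yes — every world is S-related to itself.
Euclidean (axiom 5): no — s S t and s S u, but not t S u.
So F validates K, K4, S4; S5 would additionally require S to be Euclidean. The strongest is S4.

S4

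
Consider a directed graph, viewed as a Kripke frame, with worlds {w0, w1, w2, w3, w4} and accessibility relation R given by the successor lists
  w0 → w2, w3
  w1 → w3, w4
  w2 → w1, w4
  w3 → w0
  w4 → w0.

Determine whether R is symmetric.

No

Symmetric: no — w0 R w2 but not w2 R w0.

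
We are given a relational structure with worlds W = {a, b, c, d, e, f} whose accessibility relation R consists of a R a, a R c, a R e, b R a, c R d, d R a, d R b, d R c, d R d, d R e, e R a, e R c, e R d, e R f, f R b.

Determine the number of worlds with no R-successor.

0

R is serial; there are no such worlds.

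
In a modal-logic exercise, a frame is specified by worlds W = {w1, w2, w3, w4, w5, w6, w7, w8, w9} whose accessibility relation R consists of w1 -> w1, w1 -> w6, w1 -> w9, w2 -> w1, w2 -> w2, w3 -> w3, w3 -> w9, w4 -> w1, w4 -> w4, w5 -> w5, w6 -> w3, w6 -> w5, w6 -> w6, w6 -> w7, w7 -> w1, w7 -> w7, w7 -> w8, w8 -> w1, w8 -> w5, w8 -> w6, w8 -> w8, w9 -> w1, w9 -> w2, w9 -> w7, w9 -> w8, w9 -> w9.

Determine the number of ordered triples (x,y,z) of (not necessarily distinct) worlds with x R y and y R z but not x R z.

27

Enumerating: (w1,w6,w3), (w1,w6,w5), (w1,w6,w7), (w1,w9,w2), (w1,w9,w7), (w1,w9,w8), (w2,w1,w6), (w2,w1,w9), (w3,w9,w1), (w3,w9,w2), (w3,w9,w7), (w3,w9,w8), … and 15 more.
Total: 27.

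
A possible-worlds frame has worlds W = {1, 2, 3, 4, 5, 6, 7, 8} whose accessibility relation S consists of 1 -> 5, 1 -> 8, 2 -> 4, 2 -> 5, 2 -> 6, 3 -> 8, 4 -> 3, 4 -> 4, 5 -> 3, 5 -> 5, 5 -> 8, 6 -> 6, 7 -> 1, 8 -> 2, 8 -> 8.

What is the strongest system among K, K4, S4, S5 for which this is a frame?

K

Transitive (axiom 4): no — 1 S 5 and 5 S 3, but not 1 S 3.
Reflexive (axiom T): no — 1 is not related to itself.
Euclidean (axiom 5): no — 1 S 8 and 1 S 5, but not 8 S 5.
So F validates K; K4 would additionally require S to be transitive. The strongest is K.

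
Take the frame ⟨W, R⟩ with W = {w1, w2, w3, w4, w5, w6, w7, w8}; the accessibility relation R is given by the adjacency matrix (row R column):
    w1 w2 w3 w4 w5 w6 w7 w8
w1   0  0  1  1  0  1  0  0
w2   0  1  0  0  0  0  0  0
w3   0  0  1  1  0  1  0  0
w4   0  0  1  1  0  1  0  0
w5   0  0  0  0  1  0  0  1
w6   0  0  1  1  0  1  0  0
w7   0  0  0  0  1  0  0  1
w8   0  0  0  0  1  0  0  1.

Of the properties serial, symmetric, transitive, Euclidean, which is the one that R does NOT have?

Serial: yes — every world has a successor (e.g. w1 R w3).
Symmetric: no — w1 R w3 but not w3 R w1.
Transitive: yes — every two-step R-path is closed by a direct edge.
Euclidean: yes — any two successors of a common world are R-related.
Only symmetric fails.

symmetric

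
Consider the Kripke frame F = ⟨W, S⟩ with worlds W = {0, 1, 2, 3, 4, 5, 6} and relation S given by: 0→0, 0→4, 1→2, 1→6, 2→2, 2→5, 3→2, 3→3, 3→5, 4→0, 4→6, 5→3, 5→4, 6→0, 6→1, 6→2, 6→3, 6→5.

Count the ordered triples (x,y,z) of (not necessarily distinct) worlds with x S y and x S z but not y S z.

30

Enumerating: (0,4,4), (1,2,6), (1,6,6), (2,5,2), (2,5,5), (3,2,3), (3,5,2), (3,5,5), (4,0,6), (4,6,6), (5,3,4), (5,4,3), … and 18 more.
Total: 30.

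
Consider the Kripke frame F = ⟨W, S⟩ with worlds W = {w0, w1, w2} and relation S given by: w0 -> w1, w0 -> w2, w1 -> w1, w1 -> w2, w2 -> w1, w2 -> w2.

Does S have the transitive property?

Transitive: yes — every two-step S-path is closed by a direct edge.

Yes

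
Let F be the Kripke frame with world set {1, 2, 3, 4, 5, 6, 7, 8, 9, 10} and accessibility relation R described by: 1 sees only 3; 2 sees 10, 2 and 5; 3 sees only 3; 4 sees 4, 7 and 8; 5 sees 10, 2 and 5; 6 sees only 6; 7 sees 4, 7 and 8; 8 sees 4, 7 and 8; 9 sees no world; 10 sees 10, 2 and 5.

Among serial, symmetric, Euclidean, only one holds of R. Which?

Serial: no — 9 has no R-successor.
Symmetric: no — 1 R 3 but not 3 R 1.
Euclidean: yes — any two successors of a common world are R-related.
Only Euclidean holds.

Euclidean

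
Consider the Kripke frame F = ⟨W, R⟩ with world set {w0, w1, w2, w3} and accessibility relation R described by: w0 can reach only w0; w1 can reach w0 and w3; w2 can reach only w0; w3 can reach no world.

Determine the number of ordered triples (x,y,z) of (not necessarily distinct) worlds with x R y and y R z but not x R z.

0

R is transitive; there are no such tuples.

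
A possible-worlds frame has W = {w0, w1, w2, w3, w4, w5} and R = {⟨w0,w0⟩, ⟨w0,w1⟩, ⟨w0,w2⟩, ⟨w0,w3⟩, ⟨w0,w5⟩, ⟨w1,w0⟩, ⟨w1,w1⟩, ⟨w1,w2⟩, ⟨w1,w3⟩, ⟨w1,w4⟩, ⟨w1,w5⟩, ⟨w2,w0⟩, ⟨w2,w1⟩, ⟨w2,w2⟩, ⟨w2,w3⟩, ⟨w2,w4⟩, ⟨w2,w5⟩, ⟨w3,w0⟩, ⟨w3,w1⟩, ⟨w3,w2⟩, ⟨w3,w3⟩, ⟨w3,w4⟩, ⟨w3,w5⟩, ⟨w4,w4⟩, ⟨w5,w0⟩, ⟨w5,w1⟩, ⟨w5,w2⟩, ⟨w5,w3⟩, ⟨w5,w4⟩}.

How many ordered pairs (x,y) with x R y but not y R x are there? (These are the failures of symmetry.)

Enumerating: (w1,w4), (w2,w4), (w3,w4), (w5,w4).

4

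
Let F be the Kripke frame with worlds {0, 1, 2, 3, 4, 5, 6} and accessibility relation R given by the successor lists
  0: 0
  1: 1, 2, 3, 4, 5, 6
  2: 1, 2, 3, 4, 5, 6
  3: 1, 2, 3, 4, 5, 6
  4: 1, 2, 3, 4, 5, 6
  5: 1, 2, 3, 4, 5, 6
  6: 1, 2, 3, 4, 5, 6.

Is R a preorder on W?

Reflexive: yes — every world is R-related to itself.
Transitive: yes — every two-step R-path is closed by a direct edge.
So R is a preorder.

Yes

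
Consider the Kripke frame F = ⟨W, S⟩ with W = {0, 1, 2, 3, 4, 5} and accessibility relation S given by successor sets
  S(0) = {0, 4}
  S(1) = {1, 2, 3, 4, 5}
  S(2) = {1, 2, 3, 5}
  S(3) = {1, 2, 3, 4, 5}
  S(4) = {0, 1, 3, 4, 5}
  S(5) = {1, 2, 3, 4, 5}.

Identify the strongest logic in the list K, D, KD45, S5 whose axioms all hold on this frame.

D

Serial (axiom D): yes — every world has a successor (e.g. 0 S 0).
Euclidean (axiom 5): no — 1 S 2 and 1 S 4, but not 2 S 4.
Transitive (axiom 4): no — 0 S 4 and 4 S 1, but not 0 S 1.
Reflexive (axiom T): yes — every world is S-related to itself.
So F validates K, D; KD45 would additionally require S to be Euclidean and transitive. The strongest is D.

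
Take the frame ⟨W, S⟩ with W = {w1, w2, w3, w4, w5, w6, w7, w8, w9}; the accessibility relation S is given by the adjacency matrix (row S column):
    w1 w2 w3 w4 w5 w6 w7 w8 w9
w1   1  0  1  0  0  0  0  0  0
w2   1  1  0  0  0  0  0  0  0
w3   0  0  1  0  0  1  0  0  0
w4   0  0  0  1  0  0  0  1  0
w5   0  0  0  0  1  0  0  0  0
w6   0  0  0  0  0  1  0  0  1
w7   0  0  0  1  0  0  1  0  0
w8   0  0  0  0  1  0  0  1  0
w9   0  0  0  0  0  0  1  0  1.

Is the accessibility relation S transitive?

No

Transitive: no — w1 S w3 and w3 S w6, but not w1 S w6.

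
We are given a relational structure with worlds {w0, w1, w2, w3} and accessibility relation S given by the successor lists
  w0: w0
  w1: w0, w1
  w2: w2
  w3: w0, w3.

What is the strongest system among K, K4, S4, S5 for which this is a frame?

Transitive (axiom 4): yes — every two-step S-path is closed by a direct edge.
Reflexive (axiom T): yes — every world is S-related to itself.
Euclidean (axiom 5): no — w1 S w0 and w1 S w1, but not w0 S w1.
So F validates K, K4, S4; S5 would additionally require S to be Euclidean. The strongest is S4.

S4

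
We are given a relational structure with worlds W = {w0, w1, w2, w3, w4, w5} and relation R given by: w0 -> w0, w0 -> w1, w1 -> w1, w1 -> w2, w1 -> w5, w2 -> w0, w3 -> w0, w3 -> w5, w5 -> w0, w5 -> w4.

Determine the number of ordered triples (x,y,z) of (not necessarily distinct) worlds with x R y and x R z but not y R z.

Enumerating: (w0,w1,w0), (w1,w2,w1), (w1,w2,w2), (w1,w2,w5), (w1,w5,w1), (w1,w5,w2), (w1,w5,w5), (w3,w0,w5), (w3,w5,w5), (w5,w0,w4), (w5,w4,w0), (w5,w4,w4).

12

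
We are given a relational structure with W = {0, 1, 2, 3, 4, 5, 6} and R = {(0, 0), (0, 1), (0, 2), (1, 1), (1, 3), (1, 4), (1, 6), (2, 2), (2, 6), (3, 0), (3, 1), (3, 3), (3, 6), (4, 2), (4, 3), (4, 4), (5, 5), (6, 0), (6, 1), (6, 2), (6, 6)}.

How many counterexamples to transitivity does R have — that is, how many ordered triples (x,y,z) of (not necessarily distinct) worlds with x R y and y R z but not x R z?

19

Enumerating: (0,1,3), (0,1,4), (0,1,6), (0,2,6), (1,3,0), (1,4,2), (1,6,0), (1,6,2), (2,6,0), (2,6,1), (3,0,2), (3,1,4), … and 7 more.
Total: 19.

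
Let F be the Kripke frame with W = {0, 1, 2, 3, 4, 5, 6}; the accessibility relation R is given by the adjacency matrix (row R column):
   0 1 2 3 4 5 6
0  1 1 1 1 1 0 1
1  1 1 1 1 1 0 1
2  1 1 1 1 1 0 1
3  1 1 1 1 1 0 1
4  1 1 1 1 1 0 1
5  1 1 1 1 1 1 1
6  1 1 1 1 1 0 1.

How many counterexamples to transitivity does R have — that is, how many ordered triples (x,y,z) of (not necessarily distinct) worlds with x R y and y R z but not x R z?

R is transitive; there are no such tuples.

0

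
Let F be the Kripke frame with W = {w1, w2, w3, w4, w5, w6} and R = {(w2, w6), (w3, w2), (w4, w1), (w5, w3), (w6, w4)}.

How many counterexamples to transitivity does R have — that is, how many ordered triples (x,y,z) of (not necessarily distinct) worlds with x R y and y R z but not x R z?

Enumerating: (w2,w6,w4), (w3,w2,w6), (w5,w3,w2), (w6,w4,w1).

4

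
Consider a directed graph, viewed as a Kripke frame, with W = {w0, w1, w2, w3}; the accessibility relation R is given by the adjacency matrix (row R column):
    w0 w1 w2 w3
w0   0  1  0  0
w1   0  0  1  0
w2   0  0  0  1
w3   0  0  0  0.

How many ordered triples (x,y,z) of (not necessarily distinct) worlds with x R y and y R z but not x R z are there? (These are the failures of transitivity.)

2

Enumerating: (w0,w1,w2), (w1,w2,w3).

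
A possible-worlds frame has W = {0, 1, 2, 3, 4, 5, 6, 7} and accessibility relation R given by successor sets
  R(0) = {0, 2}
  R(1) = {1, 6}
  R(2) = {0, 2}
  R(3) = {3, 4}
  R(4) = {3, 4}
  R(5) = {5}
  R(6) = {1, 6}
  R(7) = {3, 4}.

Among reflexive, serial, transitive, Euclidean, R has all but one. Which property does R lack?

reflexive

Reflexive: no — 7 is not related to itself.
Serial: yes — every world has a successor (e.g. 0 R 0).
Transitive: yes — every two-step R-path is closed by a direct edge.
Euclidean: yes — any two successors of a common world are R-related.
Only reflexive fails.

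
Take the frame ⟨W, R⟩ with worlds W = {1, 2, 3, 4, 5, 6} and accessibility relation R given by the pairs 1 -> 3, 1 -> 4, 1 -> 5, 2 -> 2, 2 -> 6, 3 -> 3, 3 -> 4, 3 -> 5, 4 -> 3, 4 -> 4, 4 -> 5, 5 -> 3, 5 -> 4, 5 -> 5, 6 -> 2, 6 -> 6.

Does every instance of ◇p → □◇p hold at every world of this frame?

The schema 5 characterises exactly the Euclidean frames.
Euclidean: yes — any two successors of a common world are R-related.

Yes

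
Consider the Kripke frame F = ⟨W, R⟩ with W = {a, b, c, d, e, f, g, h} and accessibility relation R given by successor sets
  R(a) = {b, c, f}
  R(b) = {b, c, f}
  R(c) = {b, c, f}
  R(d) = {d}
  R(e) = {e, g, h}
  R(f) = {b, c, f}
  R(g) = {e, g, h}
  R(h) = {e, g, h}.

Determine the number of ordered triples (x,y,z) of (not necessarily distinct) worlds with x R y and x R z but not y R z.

0

R is Euclidean; there are no such tuples.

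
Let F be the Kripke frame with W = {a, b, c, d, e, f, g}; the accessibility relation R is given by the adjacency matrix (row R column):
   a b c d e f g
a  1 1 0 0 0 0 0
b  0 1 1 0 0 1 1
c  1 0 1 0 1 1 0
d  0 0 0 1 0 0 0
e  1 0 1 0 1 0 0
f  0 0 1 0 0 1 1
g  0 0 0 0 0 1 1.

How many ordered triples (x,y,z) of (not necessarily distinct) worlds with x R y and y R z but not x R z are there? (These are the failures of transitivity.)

12

Enumerating: (a,b,c), (a,b,f), (a,b,g), (b,c,a), (b,c,e), (c,a,b), (c,f,g), (e,a,b), (e,c,f), (f,c,a), (f,c,e), (g,f,c).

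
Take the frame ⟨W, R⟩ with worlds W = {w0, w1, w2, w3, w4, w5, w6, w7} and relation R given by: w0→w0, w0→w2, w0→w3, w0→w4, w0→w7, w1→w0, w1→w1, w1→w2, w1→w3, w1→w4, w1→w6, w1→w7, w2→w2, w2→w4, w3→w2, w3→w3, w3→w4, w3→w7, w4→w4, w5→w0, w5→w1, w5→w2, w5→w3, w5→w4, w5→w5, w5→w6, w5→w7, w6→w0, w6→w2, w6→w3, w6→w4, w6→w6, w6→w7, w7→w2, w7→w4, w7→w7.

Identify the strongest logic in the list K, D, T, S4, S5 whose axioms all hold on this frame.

S4

Serial (axiom D): yes — every world has a successor (e.g. w0 R w0).
Reflexive (axiom T): yes — every world is R-related to itself.
Transitive (axiom 4): yes — every two-step R-path is closed by a direct edge.
Euclidean (axiom 5): no — w0 R w2 and w0 R w3, but not w2 R w3.
So F validates K, D, T, S4; S5 would additionally require R to be Euclidean. The strongest is S4.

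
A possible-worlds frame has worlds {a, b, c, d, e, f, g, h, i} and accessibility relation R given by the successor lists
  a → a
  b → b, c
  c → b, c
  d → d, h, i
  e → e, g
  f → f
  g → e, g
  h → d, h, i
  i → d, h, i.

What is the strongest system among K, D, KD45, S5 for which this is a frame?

Serial (axiom D): yes — every world has a successor (e.g. a R a).
Euclidean (axiom 5): yes — any two successors of a common world are R-related.
Transitive (axiom 4): yes — every two-step R-path is closed by a direct edge.
Reflexive (axiom T): yes — every world is R-related to itself.
So F validates K, D, KD45, S5. The strongest is S5.

S5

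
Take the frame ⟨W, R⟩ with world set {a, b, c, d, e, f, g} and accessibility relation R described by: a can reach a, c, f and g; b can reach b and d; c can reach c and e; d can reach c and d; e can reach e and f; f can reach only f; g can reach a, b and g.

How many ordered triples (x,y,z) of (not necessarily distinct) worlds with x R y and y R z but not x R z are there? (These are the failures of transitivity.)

8

Enumerating: (a,c,e), (a,g,b), (b,d,c), (c,e,f), (d,c,e), (g,a,c), (g,a,f), (g,b,d).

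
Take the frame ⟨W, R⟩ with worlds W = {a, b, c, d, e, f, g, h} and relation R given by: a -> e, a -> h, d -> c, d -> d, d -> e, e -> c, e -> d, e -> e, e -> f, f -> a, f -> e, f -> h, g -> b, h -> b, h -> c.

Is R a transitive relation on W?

Transitive: no — a R e and e R c, but not a R c.

No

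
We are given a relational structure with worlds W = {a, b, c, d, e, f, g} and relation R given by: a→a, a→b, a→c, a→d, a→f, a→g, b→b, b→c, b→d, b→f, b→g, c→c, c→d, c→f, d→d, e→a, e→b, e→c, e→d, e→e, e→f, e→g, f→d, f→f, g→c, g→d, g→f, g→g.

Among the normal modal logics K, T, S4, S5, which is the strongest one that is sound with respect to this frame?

Reflexive (axiom T): yes — every world is R-related to itself.
Transitive (axiom 4): yes — every two-step R-path is closed by a direct edge.
Euclidean (axiom 5): no — a R c and a R b, but not c R b.
So F validates K, T, S4; S5 would additionally require R to be Euclidean. The strongest is S4.

S4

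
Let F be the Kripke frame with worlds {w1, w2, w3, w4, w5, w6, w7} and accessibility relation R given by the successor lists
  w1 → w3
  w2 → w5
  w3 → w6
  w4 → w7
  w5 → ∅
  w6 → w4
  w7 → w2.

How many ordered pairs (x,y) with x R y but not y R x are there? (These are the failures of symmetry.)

Enumerating: (w1,w3), (w2,w5), (w3,w6), (w4,w7), (w6,w4), (w7,w2).

6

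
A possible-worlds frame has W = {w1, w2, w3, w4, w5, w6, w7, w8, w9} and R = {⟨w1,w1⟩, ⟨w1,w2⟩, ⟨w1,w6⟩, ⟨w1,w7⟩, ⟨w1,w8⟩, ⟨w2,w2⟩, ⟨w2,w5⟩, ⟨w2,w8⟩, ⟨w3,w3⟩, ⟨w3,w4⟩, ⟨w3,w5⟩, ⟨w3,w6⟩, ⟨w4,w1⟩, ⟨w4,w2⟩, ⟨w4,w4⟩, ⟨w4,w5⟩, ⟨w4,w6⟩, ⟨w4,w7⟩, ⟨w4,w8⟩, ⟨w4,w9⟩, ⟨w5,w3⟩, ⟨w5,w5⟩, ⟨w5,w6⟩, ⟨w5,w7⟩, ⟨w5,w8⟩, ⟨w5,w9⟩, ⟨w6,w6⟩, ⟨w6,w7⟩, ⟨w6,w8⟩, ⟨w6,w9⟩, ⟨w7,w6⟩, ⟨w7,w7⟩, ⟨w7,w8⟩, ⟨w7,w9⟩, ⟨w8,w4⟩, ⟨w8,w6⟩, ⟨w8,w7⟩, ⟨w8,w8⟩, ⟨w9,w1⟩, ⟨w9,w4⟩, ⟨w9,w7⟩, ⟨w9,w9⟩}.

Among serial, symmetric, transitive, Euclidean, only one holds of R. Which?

serial

Serial: yes — every world has a successor (e.g. w1 R w1).
Symmetric: no — w1 R w2 but not w2 R w1.
Transitive: no — w1 R w2 and w2 R w5, but not w1 R w5.
Euclidean: no — w1 R w2 and w1 R w6, but not w2 R w6.
Only serial holds.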